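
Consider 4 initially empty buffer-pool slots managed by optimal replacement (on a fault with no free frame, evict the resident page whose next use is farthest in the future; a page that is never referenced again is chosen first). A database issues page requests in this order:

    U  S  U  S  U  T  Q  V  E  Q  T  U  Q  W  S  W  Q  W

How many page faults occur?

U -> fault, frames (U)
S -> fault, frames (U S)
U -> hit
S -> hit
U -> hit
T -> fault, frames (U S T)
Q -> fault, frames (U S T Q)
V -> fault, evict S, frames (U T Q V)
E -> fault, evict V, frames (U T Q E)
Q -> hit
T -> hit
U -> hit
Q -> hit
W -> fault, evict E, frames (U T Q W)
S -> fault, evict T, frames (U Q W S)
W -> hit
Q -> hit
W -> hit
Page faults: 8.

8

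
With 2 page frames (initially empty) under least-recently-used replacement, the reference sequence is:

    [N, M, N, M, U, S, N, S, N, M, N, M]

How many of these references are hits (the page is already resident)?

6

N: fault, frames [N]
M: fault, frames [N, M]
N: hit
M: hit
U: fault, evict N, frames [M, U]
S: fault, evict M, frames [U, S]
N: fault, evict U, frames [S, N]
S: hit
N: hit
M: fault, evict S, frames [N, M]
N: hit
M: hit
Hits: 6.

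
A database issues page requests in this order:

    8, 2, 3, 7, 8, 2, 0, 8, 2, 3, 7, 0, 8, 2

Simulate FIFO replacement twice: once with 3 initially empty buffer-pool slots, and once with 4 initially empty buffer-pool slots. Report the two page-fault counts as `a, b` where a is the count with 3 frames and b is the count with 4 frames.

3 frames: F F F F F F F . . F F . F F → 11 faults.
4 frames: F F F F . . F F F F F F F F → 12 faults.
12 > 11: adding a frame increased faults — Belady's anomaly.

11, 12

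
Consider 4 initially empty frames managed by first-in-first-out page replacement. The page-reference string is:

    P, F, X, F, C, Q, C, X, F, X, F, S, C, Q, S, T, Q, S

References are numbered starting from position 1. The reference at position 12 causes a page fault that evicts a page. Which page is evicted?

pos 1: P: fault, frames (P)
pos 2: F: fault, frames (P F)
pos 3: X: fault, frames (P F X)
pos 4: F: hit
pos 5: C: fault, frames (P F X C)
pos 6: Q: fault, evict P, frames (F X C Q)
pos 7: C: hit
pos 8: X: hit
pos 9: F: hit
pos 10: X: hit
pos 11: F: hit
pos 12: S: fault, evict F, frames (X C Q S)
At position 12, page F is evicted.

F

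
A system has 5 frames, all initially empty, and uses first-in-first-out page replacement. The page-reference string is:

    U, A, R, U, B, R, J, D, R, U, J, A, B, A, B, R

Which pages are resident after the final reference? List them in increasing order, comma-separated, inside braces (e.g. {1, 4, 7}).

{A, D, J, R, U}

U -> fault, frames {U}
A -> fault, frames {U,A}
R -> fault, frames {U,A,R}
U -> hit
B -> fault, frames {U,A,R,B}
R -> hit
J -> fault, frames {U,A,R,B,J}
D -> fault, evict U, frames {A,R,B,J,D}
R -> hit
U -> fault, evict A, frames {R,B,J,D,U}
J -> hit
A -> fault, evict R, frames {B,J,D,U,A}
B -> hit
A -> hit
B -> hit
R -> fault, evict B, frames {J,D,U,A,R}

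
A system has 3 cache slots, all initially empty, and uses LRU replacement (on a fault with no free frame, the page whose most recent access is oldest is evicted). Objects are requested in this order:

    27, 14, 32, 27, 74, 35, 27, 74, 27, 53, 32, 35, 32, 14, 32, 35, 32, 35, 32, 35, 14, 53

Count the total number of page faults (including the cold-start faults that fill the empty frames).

10

27 -> miss, frames (27)
14 -> miss, frames (27 14)
32 -> miss, frames (27 14 32)
27 -> hit
74 -> miss, evict 14, frames (32 27 74)
35 -> miss, evict 32, frames (27 74 35)
27 -> hit
74 -> hit
27 -> hit
53 -> miss, evict 35, frames (74 27 53)
32 -> miss, evict 74, frames (27 53 32)
35 -> miss, evict 27, frames (53 32 35)
32 -> hit
14 -> miss, evict 53, frames (35 32 14)
32 -> hit
35 -> hit
32 -> hit
35 -> hit
32 -> hit
35 -> hit
14 -> hit
53 -> miss, evict 32, frames (35 14 53)
Page faults: 10.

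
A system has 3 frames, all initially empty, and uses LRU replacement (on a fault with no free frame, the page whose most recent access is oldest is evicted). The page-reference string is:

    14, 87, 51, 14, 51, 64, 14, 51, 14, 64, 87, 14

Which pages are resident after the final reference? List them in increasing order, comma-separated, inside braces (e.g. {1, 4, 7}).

{14, 64, 87}

14: miss, frames {14}
87: miss, frames {14,87}
51: miss, frames {14,87,51}
14: hit
51: hit
64: miss, evict 87, frames {14,51,64}
14: hit
51: hit
14: hit
64: hit
87: miss, evict 51, frames {14,64,87}
14: hit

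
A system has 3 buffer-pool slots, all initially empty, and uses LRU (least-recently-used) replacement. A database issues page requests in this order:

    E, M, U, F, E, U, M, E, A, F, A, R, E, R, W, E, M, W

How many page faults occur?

12

E -> miss, frames (E)
M -> miss, frames (E M)
U -> miss, frames (E M U)
F -> miss, evict E, frames (M U F)
E -> miss, evict M, frames (U F E)
U -> hit
M -> miss, evict F, frames (E U M)
E -> hit
A -> miss, evict U, frames (M E A)
F -> miss, evict M, frames (E A F)
A -> hit
R -> miss, evict E, frames (F A R)
E -> miss, evict F, frames (A R E)
R -> hit
W -> miss, evict A, frames (E R W)
E -> hit
M -> miss, evict R, frames (W E M)
W -> hit
Page faults: 12.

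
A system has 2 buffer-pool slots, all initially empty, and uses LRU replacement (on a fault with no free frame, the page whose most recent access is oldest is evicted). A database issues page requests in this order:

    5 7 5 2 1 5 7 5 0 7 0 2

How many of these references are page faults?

9

5 → miss, frames [5]
7 → miss, frames [5, 7]
5 → hit
2 → miss, evict 7, frames [5, 2]
1 → miss, evict 5, frames [2, 1]
5 → miss, evict 2, frames [1, 5]
7 → miss, evict 1, frames [5, 7]
5 → hit
0 → miss, evict 7, frames [5, 0]
7 → miss, evict 5, frames [0, 7]
0 → hit
2 → miss, evict 7, frames [0, 2]
Page faults: 9.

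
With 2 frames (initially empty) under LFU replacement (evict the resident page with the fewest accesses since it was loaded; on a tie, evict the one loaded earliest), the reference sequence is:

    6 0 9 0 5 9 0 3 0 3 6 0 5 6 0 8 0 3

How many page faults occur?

11

6 → miss, frames {6}
0 → miss, frames {6,0}
9 → miss, evict 6, frames {0,9}
0 → hit
5 → miss, evict 9, frames {0,5}
9 → miss, evict 5, frames {0,9}
0 → hit
3 → miss, evict 9, frames {0,3}
0 → hit
3 → hit
6 → miss, evict 3, frames {0,6}
0 → hit
5 → miss, evict 6, frames {0,5}
6 → miss, evict 5, frames {0,6}
0 → hit
8 → miss, evict 6, frames {0,8}
0 → hit
3 → miss, evict 8, frames {0,3}
Page faults: 11.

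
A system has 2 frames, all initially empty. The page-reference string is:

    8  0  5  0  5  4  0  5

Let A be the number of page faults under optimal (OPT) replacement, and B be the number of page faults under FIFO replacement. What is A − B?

Under OPT: F F F . . F . F → 5 faults.
Under FIFO: F F F . . F F F → 6 faults.
A − B = 5 − 6 = -1.

-1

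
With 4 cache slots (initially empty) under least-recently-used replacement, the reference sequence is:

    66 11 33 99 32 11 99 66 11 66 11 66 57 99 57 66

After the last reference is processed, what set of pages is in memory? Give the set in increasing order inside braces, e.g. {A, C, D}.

{11, 57, 66, 99}

66 -> fault, frames {66}
11 -> fault, frames {66,11}
33 -> fault, frames {66,11,33}
99 -> fault, frames {66,11,33,99}
32 -> fault, evict 66, frames {11,33,99,32}
11 -> hit
99 -> hit
66 -> fault, evict 33, frames {32,11,99,66}
11 -> hit
66 -> hit
11 -> hit
66 -> hit
57 -> fault, evict 32, frames {99,11,66,57}
99 -> hit
57 -> hit
66 -> hit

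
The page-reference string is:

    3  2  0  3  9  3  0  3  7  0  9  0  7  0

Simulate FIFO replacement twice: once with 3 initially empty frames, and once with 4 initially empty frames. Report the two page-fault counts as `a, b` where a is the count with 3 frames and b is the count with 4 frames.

3 frames: F F F . F F . . F F F . . . → 8 faults.
4 frames: F F F . F . . . F . . . . . → 5 faults.
5 < 8: adding a frame reduced faults, as is typical.

8, 5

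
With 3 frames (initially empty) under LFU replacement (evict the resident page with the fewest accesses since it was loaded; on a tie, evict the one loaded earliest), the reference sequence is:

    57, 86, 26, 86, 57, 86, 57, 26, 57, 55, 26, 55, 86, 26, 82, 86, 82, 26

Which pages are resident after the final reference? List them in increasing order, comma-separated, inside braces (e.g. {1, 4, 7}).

{26, 57, 86}

57 → miss, frames {57}
86 → miss, frames {57,86}
26 → miss, frames {57,86,26}
86 → hit
57 → hit
86 → hit
57 → hit
26 → hit
57 → hit
55 → miss, evict 26, frames {57,86,55}
26 → miss, evict 55, frames {57,86,26}
55 → miss, evict 26, frames {57,86,55}
86 → hit
26 → miss, evict 55, frames {57,86,26}
82 → miss, evict 26, frames {57,86,82}
86 → hit
82 → hit
26 → miss, evict 82, frames {57,86,26}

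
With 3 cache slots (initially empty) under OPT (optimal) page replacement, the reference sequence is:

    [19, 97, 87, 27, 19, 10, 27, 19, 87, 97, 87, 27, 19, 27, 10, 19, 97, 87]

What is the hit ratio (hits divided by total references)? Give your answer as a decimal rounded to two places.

0.44

19: miss, frames [19]
97: miss, frames [19, 97]
87: miss, frames [19, 97, 87]
27: miss, evict 97, frames [19, 87, 27]
19: hit
10: miss, evict 87, frames [19, 27, 10]
27: hit
19: hit
87: miss, evict 10, frames [19, 27, 87]
97: miss, evict 19, frames [27, 87, 97]
87: hit
27: hit
19: miss, evict 87, frames [27, 97, 19]
27: hit
10: miss, evict 27, frames [97, 19, 10]
19: hit
97: hit
87: miss, evict 10, frames [97, 19, 87]
Hits: 8 of 18 references → 8/18 = 0.4444.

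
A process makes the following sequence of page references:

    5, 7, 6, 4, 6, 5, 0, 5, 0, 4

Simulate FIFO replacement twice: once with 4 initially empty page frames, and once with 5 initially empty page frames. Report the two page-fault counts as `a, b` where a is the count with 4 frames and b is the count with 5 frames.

4 frames: F F F F . . F F . . → 6 faults.
5 frames: F F F F . . F . . . → 5 faults.
5 < 6: adding a frame reduced faults, as is typical.

6, 5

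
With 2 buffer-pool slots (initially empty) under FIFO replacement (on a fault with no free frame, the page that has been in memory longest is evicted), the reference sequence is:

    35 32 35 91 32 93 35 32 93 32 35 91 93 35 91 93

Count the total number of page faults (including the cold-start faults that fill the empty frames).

13

35: fault, frames (35)
32: fault, frames (35 32)
35: hit
91: fault, evict 35, frames (32 91)
32: hit
93: fault, evict 32, frames (91 93)
35: fault, evict 91, frames (93 35)
32: fault, evict 93, frames (35 32)
93: fault, evict 35, frames (32 93)
32: hit
35: fault, evict 32, frames (93 35)
91: fault, evict 93, frames (35 91)
93: fault, evict 35, frames (91 93)
35: fault, evict 91, frames (93 35)
91: fault, evict 93, frames (35 91)
93: fault, evict 35, frames (91 93)
Page faults: 13.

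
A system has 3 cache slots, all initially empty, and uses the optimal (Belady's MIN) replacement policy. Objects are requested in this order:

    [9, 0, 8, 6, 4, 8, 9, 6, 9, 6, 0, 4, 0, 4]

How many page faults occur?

7

9: miss, frames {9}
0: miss, frames {9,0}
8: miss, frames {9,0,8}
6: miss, evict 0, frames {9,8,6}
4: miss, evict 6, frames {9,8,4}
8: hit
9: hit
6: miss, evict 8, frames {9,4,6}
9: hit
6: hit
0: miss, evict 6, frames {9,4,0}
4: hit
0: hit
4: hit
Page faults: 7.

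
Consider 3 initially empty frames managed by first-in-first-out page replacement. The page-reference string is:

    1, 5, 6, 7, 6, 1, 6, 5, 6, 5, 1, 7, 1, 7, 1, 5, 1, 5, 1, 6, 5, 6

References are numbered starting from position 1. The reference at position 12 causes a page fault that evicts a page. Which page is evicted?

pos 1: 1: fault, frames {1}
pos 2: 5: fault, frames {1,5}
pos 3: 6: fault, frames {1,5,6}
pos 4: 7: fault, evict 1, frames {5,6,7}
pos 5: 6: hit
pos 6: 1: fault, evict 5, frames {6,7,1}
pos 7: 6: hit
pos 8: 5: fault, evict 6, frames {7,1,5}
pos 9: 6: fault, evict 7, frames {1,5,6}
pos 10: 5: hit
pos 11: 1: hit
pos 12: 7: fault, evict 1, frames {5,6,7}
At position 12, page 1 is evicted.

1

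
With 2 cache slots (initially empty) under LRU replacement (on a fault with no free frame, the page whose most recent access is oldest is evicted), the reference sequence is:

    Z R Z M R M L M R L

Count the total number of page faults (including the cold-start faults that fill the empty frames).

Z -> fault, frames [Z]
R -> fault, frames [Z, R]
Z -> hit
M -> fault, evict R, frames [Z, M]
R -> fault, evict Z, frames [M, R]
M -> hit
L -> fault, evict R, frames [M, L]
M -> hit
R -> fault, evict L, frames [M, R]
L -> fault, evict M, frames [R, L]
Page faults: 7.

7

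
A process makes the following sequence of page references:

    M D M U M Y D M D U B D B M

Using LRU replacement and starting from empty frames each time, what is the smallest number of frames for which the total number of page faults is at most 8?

f=1: 14 faults
f=2: 10 faults
f=3: 8 faults
f=4: 5 faults
f=5: 5 faults
Smallest f with faults ≤ 8 is 3.

3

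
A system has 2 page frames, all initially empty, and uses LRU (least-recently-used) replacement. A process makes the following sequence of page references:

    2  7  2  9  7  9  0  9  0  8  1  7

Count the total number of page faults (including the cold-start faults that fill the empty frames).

2: fault, frames [2]
7: fault, frames [2, 7]
2: hit
9: fault, evict 7, frames [2, 9]
7: fault, evict 2, frames [9, 7]
9: hit
0: fault, evict 7, frames [9, 0]
9: hit
0: hit
8: fault, evict 9, frames [0, 8]
1: fault, evict 0, frames [8, 1]
7: fault, evict 8, frames [1, 7]
Page faults: 8.

8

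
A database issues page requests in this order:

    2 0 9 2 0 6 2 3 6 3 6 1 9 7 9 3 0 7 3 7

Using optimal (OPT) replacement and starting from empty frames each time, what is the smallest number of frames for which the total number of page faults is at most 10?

3

f=1: 20 faults
f=2: 12 faults
f=3: 8 faults
f=4: 7 faults
f=5: 7 faults
f=6: 7 faults
f=7: 7 faults
Smallest f with faults ≤ 10 is 3.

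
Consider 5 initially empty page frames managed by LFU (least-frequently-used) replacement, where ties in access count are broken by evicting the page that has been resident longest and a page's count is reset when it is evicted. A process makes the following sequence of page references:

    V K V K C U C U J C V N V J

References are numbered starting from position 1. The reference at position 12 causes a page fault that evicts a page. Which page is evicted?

J

pos 1: V → miss, frames (V)
pos 2: K → miss, frames (V K)
pos 3: V → hit
pos 4: K → hit
pos 5: C → miss, frames (V K C)
pos 6: U → miss, frames (V K C U)
pos 7: C → hit
pos 8: U → hit
pos 9: J → miss, frames (V K C U J)
pos 10: C → hit
pos 11: V → hit
pos 12: N → miss, evict J, frames (V K C U N)
At position 12, page J is evicted.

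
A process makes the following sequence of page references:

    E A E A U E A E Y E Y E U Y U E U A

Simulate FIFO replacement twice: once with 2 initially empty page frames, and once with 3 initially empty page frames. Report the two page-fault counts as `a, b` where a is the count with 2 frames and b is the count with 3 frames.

2 frames: F F . . F F F . F F . . F F . F F F → 12 faults.
3 frames: F F . . F . . . F F . . . . . . . F → 6 faults.
6 < 12: adding a frame reduced faults, as is typical.

12, 6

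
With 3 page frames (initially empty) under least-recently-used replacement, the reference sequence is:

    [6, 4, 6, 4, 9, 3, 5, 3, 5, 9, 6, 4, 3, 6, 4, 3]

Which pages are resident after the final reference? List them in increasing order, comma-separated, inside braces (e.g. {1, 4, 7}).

{3, 4, 6}

6 -> fault, frames {6}
4 -> fault, frames {6,4}
6 -> hit
4 -> hit
9 -> fault, frames {6,4,9}
3 -> fault, evict 6, frames {4,9,3}
5 -> fault, evict 4, frames {9,3,5}
3 -> hit
5 -> hit
9 -> hit
6 -> fault, evict 3, frames {5,9,6}
4 -> fault, evict 5, frames {9,6,4}
3 -> fault, evict 9, frames {6,4,3}
6 -> hit
4 -> hit
3 -> hit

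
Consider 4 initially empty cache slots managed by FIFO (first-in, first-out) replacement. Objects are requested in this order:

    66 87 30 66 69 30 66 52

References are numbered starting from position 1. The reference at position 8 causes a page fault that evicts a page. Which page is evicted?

66

pos 1: 66 -> miss, frames [66]
pos 2: 87 -> miss, frames [66, 87]
pos 3: 30 -> miss, frames [66, 87, 30]
pos 4: 66 -> hit
pos 5: 69 -> miss, frames [66, 87, 30, 69]
pos 6: 30 -> hit
pos 7: 66 -> hit
pos 8: 52 -> miss, evict 66, frames [87, 30, 69, 52]
At position 8, page 66 is evicted.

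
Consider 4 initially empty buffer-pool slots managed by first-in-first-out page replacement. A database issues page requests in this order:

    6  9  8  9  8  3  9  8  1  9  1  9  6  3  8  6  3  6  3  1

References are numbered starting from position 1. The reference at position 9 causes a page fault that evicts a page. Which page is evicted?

pos 1: 6 → fault, frames {6}
pos 2: 9 → fault, frames {6,9}
pos 3: 8 → fault, frames {6,9,8}
pos 4: 9 → hit
pos 5: 8 → hit
pos 6: 3 → fault, frames {6,9,8,3}
pos 7: 9 → hit
pos 8: 8 → hit
pos 9: 1 → fault, evict 6, frames {9,8,3,1}
At position 9, page 6 is evicted.

6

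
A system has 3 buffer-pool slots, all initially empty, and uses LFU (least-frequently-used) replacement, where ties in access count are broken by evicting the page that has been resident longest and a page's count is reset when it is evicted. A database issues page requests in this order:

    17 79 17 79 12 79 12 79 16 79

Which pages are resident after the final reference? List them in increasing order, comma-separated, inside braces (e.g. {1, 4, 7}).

17: miss, frames (17)
79: miss, frames (17 79)
17: hit
79: hit
12: miss, frames (17 79 12)
79: hit
12: hit
79: hit
16: miss, evict 17, frames (79 12 16)
79: hit

{12, 16, 79}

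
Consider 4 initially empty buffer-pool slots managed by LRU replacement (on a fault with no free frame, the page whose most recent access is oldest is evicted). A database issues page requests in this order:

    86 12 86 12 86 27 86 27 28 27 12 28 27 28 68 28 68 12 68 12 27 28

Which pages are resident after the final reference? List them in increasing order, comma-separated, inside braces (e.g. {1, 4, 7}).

{12, 27, 28, 68}

86 → fault, frames (86)
12 → fault, frames (86 12)
86 → hit
12 → hit
86 → hit
27 → fault, frames (12 86 27)
86 → hit
27 → hit
28 → fault, frames (12 86 27 28)
27 → hit
12 → hit
28 → hit
27 → hit
28 → hit
68 → fault, evict 86, frames (12 27 28 68)
28 → hit
68 → hit
12 → hit
68 → hit
12 → hit
27 → hit
28 → hit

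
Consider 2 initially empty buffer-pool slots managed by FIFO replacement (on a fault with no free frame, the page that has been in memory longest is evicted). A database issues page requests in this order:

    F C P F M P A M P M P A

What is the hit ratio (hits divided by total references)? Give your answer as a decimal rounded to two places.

F: fault, frames [F]
C: fault, frames [F, C]
P: fault, evict F, frames [C, P]
F: fault, evict C, frames [P, F]
M: fault, evict P, frames [F, M]
P: fault, evict F, frames [M, P]
A: fault, evict M, frames [P, A]
M: fault, evict P, frames [A, M]
P: fault, evict A, frames [M, P]
M: hit
P: hit
A: fault, evict M, frames [P, A]
Hits: 2 of 12 references → 2/12 = 0.1667.

0.17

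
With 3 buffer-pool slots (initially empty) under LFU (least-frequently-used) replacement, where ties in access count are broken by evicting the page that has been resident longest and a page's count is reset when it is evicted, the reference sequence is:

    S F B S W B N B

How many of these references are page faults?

5

S → fault, frames {S}
F → fault, frames {S,F}
B → fault, frames {S,F,B}
S → hit
W → fault, evict F, frames {S,B,W}
B → hit
N → fault, evict W, frames {S,B,N}
B → hit
Page faults: 5.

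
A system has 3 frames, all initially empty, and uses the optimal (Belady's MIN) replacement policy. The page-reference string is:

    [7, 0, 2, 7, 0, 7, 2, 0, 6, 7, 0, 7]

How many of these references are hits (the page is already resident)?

8

7: miss, frames {7}
0: miss, frames {7,0}
2: miss, frames {7,0,2}
7: hit
0: hit
7: hit
2: hit
0: hit
6: miss, evict 2, frames {7,0,6}
7: hit
0: hit
7: hit
Hits: 8.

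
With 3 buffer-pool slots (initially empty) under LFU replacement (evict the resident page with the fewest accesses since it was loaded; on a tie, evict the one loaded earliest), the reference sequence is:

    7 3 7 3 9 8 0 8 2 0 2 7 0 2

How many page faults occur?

7: fault, frames (7)
3: fault, frames (7 3)
7: hit
3: hit
9: fault, frames (7 3 9)
8: fault, evict 9, frames (7 3 8)
0: fault, evict 8, frames (7 3 0)
8: fault, evict 0, frames (7 3 8)
2: fault, evict 8, frames (7 3 2)
0: fault, evict 2, frames (7 3 0)
2: fault, evict 0, frames (7 3 2)
7: hit
0: fault, evict 2, frames (7 3 0)
2: fault, evict 0, frames (7 3 2)
Page faults: 11.

11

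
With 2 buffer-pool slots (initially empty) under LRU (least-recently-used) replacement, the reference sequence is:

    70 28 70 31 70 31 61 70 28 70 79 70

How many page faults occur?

70 → miss, frames [70]
28 → miss, frames [70, 28]
70 → hit
31 → miss, evict 28, frames [70, 31]
70 → hit
31 → hit
61 → miss, evict 70, frames [31, 61]
70 → miss, evict 31, frames [61, 70]
28 → miss, evict 61, frames [70, 28]
70 → hit
79 → miss, evict 28, frames [70, 79]
70 → hit
Page faults: 7.

7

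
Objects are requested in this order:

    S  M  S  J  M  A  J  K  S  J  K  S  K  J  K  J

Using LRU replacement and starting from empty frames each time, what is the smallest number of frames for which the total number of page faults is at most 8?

f=1: 16 faults
f=2: 12 faults
f=3: 6 faults
f=4: 6 faults
f=5: 5 faults
Smallest f with faults ≤ 8 is 3.

3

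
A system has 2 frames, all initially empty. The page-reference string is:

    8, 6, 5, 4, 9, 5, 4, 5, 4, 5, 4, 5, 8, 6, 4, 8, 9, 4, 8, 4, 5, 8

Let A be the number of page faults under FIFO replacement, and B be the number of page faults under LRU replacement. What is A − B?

-1

Under FIFO: F F F F F F F . . . . . F F F F F F F . F . → 15 faults.
Under LRU: F F F F F F F . . . . . F F F F F F F . F F → 16 faults.
A − B = 15 − 16 = -1.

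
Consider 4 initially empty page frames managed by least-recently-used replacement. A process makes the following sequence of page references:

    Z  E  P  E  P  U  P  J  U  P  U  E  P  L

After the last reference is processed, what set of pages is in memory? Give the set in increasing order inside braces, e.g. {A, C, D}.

{E, L, P, U}

Z → miss, frames (Z)
E → miss, frames (Z E)
P → miss, frames (Z E P)
E → hit
P → hit
U → miss, frames (Z E P U)
P → hit
J → miss, evict Z, frames (E U P J)
U → hit
P → hit
U → hit
E → hit
P → hit
L → miss, evict J, frames (U E P L)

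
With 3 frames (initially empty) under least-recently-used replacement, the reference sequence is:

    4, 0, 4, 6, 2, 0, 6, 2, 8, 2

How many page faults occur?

4 -> fault, frames [4]
0 -> fault, frames [4, 0]
4 -> hit
6 -> fault, frames [0, 4, 6]
2 -> fault, evict 0, frames [4, 6, 2]
0 -> fault, evict 4, frames [6, 2, 0]
6 -> hit
2 -> hit
8 -> fault, evict 0, frames [6, 2, 8]
2 -> hit
Page faults: 6.

6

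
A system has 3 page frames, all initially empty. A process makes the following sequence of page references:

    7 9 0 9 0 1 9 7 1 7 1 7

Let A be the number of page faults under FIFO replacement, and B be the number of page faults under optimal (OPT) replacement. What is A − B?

1

Under FIFO: F F F . . F . F . . . . → 5 faults.
Under OPT: F F F . . F . . . . . . → 4 faults.
A − B = 5 − 4 = 1.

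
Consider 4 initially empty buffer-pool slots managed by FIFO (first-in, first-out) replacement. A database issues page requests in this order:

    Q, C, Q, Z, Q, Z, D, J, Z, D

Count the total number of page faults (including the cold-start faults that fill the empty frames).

5

Q: fault, frames (Q)
C: fault, frames (Q C)
Q: hit
Z: fault, frames (Q C Z)
Q: hit
Z: hit
D: fault, frames (Q C Z D)
J: fault, evict Q, frames (C Z D J)
Z: hit
D: hit
Page faults: 5.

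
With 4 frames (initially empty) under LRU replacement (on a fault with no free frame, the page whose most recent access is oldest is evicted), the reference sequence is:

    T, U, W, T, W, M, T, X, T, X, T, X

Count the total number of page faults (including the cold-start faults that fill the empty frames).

T -> miss, frames [T]
U -> miss, frames [T, U]
W -> miss, frames [T, U, W]
T -> hit
W -> hit
M -> miss, frames [U, T, W, M]
T -> hit
X -> miss, evict U, frames [W, M, T, X]
T -> hit
X -> hit
T -> hit
X -> hit
Page faults: 5.

5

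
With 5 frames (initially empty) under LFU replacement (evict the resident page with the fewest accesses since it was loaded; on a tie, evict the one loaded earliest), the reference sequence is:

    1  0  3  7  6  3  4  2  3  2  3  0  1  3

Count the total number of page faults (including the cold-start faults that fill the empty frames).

1 → fault, frames {1}
0 → fault, frames {1,0}
3 → fault, frames {1,0,3}
7 → fault, frames {1,0,3,7}
6 → fault, frames {1,0,3,7,6}
3 → hit
4 → fault, evict 1, frames {0,3,7,6,4}
2 → fault, evict 0, frames {3,7,6,4,2}
3 → hit
2 → hit
3 → hit
0 → fault, evict 7, frames {3,6,4,2,0}
1 → fault, evict 6, frames {3,4,2,0,1}
3 → hit
Page faults: 9.

9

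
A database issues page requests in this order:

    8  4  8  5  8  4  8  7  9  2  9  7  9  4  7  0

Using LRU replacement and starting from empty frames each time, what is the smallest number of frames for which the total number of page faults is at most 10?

3

f=1: 16 faults
f=2: 11 faults
f=3: 8 faults
f=4: 8 faults
f=5: 7 faults
f=6: 7 faults
f=7: 7 faults
Smallest f with faults ≤ 10 is 3.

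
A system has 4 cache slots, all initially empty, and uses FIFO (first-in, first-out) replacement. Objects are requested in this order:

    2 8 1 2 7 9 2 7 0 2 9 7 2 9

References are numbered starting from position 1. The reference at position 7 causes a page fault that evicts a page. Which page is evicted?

pos 1: 2: fault, frames (2)
pos 2: 8: fault, frames (2 8)
pos 3: 1: fault, frames (2 8 1)
pos 4: 2: hit
pos 5: 7: fault, frames (2 8 1 7)
pos 6: 9: fault, evict 2, frames (8 1 7 9)
pos 7: 2: fault, evict 8, frames (1 7 9 2)
At position 7, page 8 is evicted.

8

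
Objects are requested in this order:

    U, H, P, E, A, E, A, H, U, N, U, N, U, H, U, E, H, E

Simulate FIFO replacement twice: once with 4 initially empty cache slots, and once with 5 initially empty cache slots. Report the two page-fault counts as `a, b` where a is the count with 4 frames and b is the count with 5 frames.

4 frames: F F F F F . . . F F . . . F . F . . → 9 faults.
5 frames: F F F F F . . . . F F . . F . . . . → 8 faults.
8 < 9: adding a frame reduced faults, as is typical.

9, 8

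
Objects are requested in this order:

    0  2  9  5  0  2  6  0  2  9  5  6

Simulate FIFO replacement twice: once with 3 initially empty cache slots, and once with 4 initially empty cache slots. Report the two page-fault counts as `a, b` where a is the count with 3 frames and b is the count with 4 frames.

9, 10

3 frames: F F F F F F F . . F F . → 9 faults.
4 frames: F F F F . . F F F F F F → 10 faults.
10 > 9: adding a frame increased faults — Belady's anomaly.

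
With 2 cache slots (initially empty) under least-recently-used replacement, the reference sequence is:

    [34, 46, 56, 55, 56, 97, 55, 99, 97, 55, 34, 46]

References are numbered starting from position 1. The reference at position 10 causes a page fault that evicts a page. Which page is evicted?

pos 1: 34 → miss, frames [34]
pos 2: 46 → miss, frames [34, 46]
pos 3: 56 → miss, evict 34, frames [46, 56]
pos 4: 55 → miss, evict 46, frames [56, 55]
pos 5: 56 → hit
pos 6: 97 → miss, evict 55, frames [56, 97]
pos 7: 55 → miss, evict 56, frames [97, 55]
pos 8: 99 → miss, evict 97, frames [55, 99]
pos 9: 97 → miss, evict 55, frames [99, 97]
pos 10: 55 → miss, evict 99, frames [97, 55]
At position 10, page 99 is evicted.

99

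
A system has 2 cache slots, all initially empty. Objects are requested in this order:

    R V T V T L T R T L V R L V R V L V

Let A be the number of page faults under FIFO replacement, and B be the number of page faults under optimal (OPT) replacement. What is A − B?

4

Under FIFO: F F F . . F . F F F F F F F F . F F → 14 faults.
Under OPT: F F F . . F . F . F F . F . F . F . → 10 faults.
A − B = 14 − 10 = 4.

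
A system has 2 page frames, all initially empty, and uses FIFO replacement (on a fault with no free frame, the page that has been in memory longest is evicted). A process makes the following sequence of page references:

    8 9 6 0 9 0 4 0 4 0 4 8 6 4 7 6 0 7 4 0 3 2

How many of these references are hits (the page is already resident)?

4

8: fault, frames {8}
9: fault, frames {8,9}
6: fault, evict 8, frames {9,6}
0: fault, evict 9, frames {6,0}
9: fault, evict 6, frames {0,9}
0: hit
4: fault, evict 0, frames {9,4}
0: fault, evict 9, frames {4,0}
4: hit
0: hit
4: hit
8: fault, evict 4, frames {0,8}
6: fault, evict 0, frames {8,6}
4: fault, evict 8, frames {6,4}
7: fault, evict 6, frames {4,7}
6: fault, evict 4, frames {7,6}
0: fault, evict 7, frames {6,0}
7: fault, evict 6, frames {0,7}
4: fault, evict 0, frames {7,4}
0: fault, evict 7, frames {4,0}
3: fault, evict 4, frames {0,3}
2: fault, evict 0, frames {3,2}
Hits: 4.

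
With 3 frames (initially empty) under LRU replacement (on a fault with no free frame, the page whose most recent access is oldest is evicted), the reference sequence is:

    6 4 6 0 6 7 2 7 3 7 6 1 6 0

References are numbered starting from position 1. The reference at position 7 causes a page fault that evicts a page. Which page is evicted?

pos 1: 6 → miss, frames {6}
pos 2: 4 → miss, frames {6,4}
pos 3: 6 → hit
pos 4: 0 → miss, frames {4,6,0}
pos 5: 6 → hit
pos 6: 7 → miss, evict 4, frames {0,6,7}
pos 7: 2 → miss, evict 0, frames {6,7,2}
At position 7, page 0 is evicted.

0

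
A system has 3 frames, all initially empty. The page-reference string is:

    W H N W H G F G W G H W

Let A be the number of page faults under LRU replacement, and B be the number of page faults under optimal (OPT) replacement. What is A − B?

Under LRU: F F F . . F F . F . F . → 7 faults.
Under OPT: F F F . . F F . . . F . → 6 faults.
A − B = 7 − 6 = 1.

1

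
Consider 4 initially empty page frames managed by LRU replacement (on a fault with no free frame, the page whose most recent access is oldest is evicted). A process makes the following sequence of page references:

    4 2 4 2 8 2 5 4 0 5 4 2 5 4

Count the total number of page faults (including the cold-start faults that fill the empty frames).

4: miss, frames [4]
2: miss, frames [4, 2]
4: hit
2: hit
8: miss, frames [4, 2, 8]
2: hit
5: miss, frames [4, 8, 2, 5]
4: hit
0: miss, evict 8, frames [2, 5, 4, 0]
5: hit
4: hit
2: hit
5: hit
4: hit
Page faults: 5.

5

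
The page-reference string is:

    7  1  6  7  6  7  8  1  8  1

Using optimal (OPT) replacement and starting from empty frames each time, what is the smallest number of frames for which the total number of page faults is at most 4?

f=1: 10 faults
f=2: 5 faults
f=3: 4 faults
f=4: 4 faults
Smallest f with faults ≤ 4 is 3.

3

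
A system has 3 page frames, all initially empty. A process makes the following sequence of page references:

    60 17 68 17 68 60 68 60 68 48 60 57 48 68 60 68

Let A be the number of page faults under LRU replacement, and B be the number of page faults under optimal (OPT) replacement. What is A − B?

1

Under LRU: F F F . . . . . . F . F . F F . → 7 faults.
Under OPT: F F F . . . . . . F . F . . F . → 6 faults.
A − B = 7 − 6 = 1.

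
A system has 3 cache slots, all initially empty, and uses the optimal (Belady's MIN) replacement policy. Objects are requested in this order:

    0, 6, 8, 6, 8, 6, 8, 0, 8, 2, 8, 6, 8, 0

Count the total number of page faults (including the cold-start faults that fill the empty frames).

0 → miss, frames (0)
6 → miss, frames (0 6)
8 → miss, frames (0 6 8)
6 → hit
8 → hit
6 → hit
8 → hit
0 → hit
8 → hit
2 → miss, evict 0, frames (6 8 2)
8 → hit
6 → hit
8 → hit
0 → miss, evict 2, frames (6 8 0)
Page faults: 5.

5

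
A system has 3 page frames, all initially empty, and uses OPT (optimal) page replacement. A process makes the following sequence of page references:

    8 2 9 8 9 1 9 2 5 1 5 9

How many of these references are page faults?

8 → miss, frames (8)
2 → miss, frames (8 2)
9 → miss, frames (8 2 9)
8 → hit
9 → hit
1 → miss, evict 8, frames (2 9 1)
9 → hit
2 → hit
5 → miss, evict 2, frames (9 1 5)
1 → hit
5 → hit
9 → hit
Page faults: 5.

5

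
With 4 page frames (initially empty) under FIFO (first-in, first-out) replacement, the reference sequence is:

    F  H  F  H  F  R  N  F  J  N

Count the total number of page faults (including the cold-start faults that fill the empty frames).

5

F → miss, frames {F}
H → miss, frames {F,H}
F → hit
H → hit
F → hit
R → miss, frames {F,H,R}
N → miss, frames {F,H,R,N}
F → hit
J → miss, evict F, frames {H,R,N,J}
N → hit
Page faults: 5.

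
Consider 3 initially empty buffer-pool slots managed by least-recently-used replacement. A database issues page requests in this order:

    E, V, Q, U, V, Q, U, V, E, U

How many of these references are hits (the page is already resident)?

E -> miss, frames [E]
V -> miss, frames [E, V]
Q -> miss, frames [E, V, Q]
U -> miss, evict E, frames [V, Q, U]
V -> hit
Q -> hit
U -> hit
V -> hit
E -> miss, evict Q, frames [U, V, E]
U -> hit
Hits: 5.

5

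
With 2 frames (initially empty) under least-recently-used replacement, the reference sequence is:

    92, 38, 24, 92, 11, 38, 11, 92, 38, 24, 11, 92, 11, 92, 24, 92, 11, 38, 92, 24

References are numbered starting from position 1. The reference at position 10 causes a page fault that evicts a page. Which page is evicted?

92

pos 1: 92 -> fault, frames (92)
pos 2: 38 -> fault, frames (92 38)
pos 3: 24 -> fault, evict 92, frames (38 24)
pos 4: 92 -> fault, evict 38, frames (24 92)
pos 5: 11 -> fault, evict 24, frames (92 11)
pos 6: 38 -> fault, evict 92, frames (11 38)
pos 7: 11 -> hit
pos 8: 92 -> fault, evict 38, frames (11 92)
pos 9: 38 -> fault, evict 11, frames (92 38)
pos 10: 24 -> fault, evict 92, frames (38 24)
At position 10, page 92 is evicted.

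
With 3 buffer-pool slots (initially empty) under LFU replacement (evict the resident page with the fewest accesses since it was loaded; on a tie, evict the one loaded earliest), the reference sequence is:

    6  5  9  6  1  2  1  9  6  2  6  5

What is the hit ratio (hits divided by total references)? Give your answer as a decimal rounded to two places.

6: fault, frames (6)
5: fault, frames (6 5)
9: fault, frames (6 5 9)
6: hit
1: fault, evict 5, frames (6 9 1)
2: fault, evict 9, frames (6 1 2)
1: hit
9: fault, evict 2, frames (6 1 9)
6: hit
2: fault, evict 9, frames (6 1 2)
6: hit
5: fault, evict 2, frames (6 1 5)
Hits: 4 of 12 references → 4/12 = 0.3333.

0.33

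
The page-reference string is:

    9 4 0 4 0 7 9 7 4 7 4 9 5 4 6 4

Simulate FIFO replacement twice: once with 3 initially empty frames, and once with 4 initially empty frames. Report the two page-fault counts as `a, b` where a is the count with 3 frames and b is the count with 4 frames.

3 frames: F F F . . F F . F . . . F . F . → 8 faults.
4 frames: F F F . . F . . . . . . F . F F → 7 faults.
7 < 8: adding a frame reduced faults, as is typical.

8, 7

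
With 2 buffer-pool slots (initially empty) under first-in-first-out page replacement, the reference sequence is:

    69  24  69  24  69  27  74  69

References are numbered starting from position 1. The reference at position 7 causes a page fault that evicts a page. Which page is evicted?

24

pos 1: 69: fault, frames (69)
pos 2: 24: fault, frames (69 24)
pos 3: 69: hit
pos 4: 24: hit
pos 5: 69: hit
pos 6: 27: fault, evict 69, frames (24 27)
pos 7: 74: fault, evict 24, frames (27 74)
At position 7, page 24 is evicted.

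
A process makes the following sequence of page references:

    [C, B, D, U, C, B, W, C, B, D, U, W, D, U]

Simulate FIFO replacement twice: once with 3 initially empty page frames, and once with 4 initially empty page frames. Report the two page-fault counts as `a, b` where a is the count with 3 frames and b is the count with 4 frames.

9, 10

3 frames: F F F F F F F . . F F . . . → 9 faults.
4 frames: F F F F . . F F F F F F . . → 10 faults.
10 > 9: adding a frame increased faults — Belady's anomaly.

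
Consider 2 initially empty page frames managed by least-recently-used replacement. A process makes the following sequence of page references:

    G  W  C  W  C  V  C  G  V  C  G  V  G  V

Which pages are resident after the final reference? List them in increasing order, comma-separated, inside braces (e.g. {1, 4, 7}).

{G, V}

G -> fault, frames {G}
W -> fault, frames {G,W}
C -> fault, evict G, frames {W,C}
W -> hit
C -> hit
V -> fault, evict W, frames {C,V}
C -> hit
G -> fault, evict V, frames {C,G}
V -> fault, evict C, frames {G,V}
C -> fault, evict G, frames {V,C}
G -> fault, evict V, frames {C,G}
V -> fault, evict C, frames {G,V}
G -> hit
V -> hit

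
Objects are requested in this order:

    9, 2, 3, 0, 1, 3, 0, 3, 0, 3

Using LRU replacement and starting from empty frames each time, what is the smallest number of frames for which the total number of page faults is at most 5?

f=1: 10 faults
f=2: 7 faults
f=3: 5 faults
f=4: 5 faults
f=5: 5 faults
Smallest f with faults ≤ 5 is 3.

3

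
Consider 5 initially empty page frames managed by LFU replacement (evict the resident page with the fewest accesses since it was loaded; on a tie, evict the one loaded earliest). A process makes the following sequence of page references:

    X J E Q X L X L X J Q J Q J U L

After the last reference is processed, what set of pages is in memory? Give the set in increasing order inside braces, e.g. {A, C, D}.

{J, L, Q, U, X}

X: fault, frames (X)
J: fault, frames (X J)
E: fault, frames (X J E)
Q: fault, frames (X J E Q)
X: hit
L: fault, frames (X J E Q L)
X: hit
L: hit
X: hit
J: hit
Q: hit
J: hit
Q: hit
J: hit
U: fault, evict E, frames (X J Q L U)
L: hit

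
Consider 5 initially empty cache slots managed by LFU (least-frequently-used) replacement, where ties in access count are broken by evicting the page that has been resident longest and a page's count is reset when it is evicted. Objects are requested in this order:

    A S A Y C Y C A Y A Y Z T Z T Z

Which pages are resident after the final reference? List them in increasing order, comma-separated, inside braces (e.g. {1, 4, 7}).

A -> fault, frames (A)
S -> fault, frames (A S)
A -> hit
Y -> fault, frames (A S Y)
C -> fault, frames (A S Y C)
Y -> hit
C -> hit
A -> hit
Y -> hit
A -> hit
Y -> hit
Z -> fault, frames (A S Y C Z)
T -> fault, evict S, frames (A Y C Z T)
Z -> hit
T -> hit
Z -> hit

{A, C, T, Y, Z}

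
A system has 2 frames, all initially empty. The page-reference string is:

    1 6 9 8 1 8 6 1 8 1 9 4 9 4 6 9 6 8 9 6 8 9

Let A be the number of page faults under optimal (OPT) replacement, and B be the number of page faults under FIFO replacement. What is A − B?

Under OPT: F F F F . . F . F . F F . . F . . F . F . F → 12 faults.
Under FIFO: F F F F F . F . F F F F . . F F . F . F . F → 15 faults.
A − B = 12 − 15 = -3.

-3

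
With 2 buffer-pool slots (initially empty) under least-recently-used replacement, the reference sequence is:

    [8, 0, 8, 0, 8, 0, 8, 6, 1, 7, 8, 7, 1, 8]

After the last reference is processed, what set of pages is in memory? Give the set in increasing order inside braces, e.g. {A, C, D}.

8 -> fault, frames [8]
0 -> fault, frames [8, 0]
8 -> hit
0 -> hit
8 -> hit
0 -> hit
8 -> hit
6 -> fault, evict 0, frames [8, 6]
1 -> fault, evict 8, frames [6, 1]
7 -> fault, evict 6, frames [1, 7]
8 -> fault, evict 1, frames [7, 8]
7 -> hit
1 -> fault, evict 8, frames [7, 1]
8 -> fault, evict 7, frames [1, 8]

{1, 8}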